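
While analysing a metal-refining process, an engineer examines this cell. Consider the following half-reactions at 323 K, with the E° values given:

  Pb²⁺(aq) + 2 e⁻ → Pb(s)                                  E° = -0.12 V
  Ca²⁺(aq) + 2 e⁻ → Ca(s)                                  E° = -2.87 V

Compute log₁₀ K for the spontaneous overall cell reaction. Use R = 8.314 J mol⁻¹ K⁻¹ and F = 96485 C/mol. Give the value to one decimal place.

85.8

Cathode: Pb²⁺/Pb; anode: Ca²⁺/Ca. E°cell = (-0.12) − (-2.87) = +2.75 V, with n = 2.
ΔG° = −nFE° = −RT ln K, so ln K = nFE°/(RT) = (2)(96485)(+2.75) / ((8.314)(323)) = 197.610.
log₁₀ K = 197.610 / ln 10 = 85.8.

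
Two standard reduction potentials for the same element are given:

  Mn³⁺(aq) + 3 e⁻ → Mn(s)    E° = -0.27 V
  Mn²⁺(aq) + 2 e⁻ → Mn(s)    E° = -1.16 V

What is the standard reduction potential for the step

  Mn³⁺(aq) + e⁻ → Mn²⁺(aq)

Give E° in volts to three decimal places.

+1.510 V

Sequential free energies add, so n₃E°₃ = n₁E°₁ + n₂E°₂.
With n₃ = 3, and the known step contributing 2×(-1.16) V, the unknown satisfies 1·E° = 3×(-0.27) − 2×(-1.16) = +1.510.
E° = +1.510 / 1 = +1.510 V.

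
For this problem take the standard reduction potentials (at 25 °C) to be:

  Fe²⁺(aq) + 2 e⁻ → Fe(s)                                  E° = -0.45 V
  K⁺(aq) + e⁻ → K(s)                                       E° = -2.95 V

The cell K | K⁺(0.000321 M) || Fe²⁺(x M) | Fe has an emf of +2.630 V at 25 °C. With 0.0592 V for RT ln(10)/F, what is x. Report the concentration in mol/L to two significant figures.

Fe²⁺/Fe is the cathode, K⁺/K the anode: E°cell = +2.50 V, n = 2.
Overall reaction: Fe²⁺(aq) + 2 K(s) → Fe(s) + 2 K⁺(aq); Q = [K⁺]^2/[Fe²⁺]^1.
From E = E° − (0.0592/n) log Q: log Q = (E° − E)·n/0.0592 = (+2.50 − (+2.630))·2/0.0592 = -4.3919.
So 1·log[Fe²⁺] = 2·log(0.000321) − log Q = -6.9870 − (-4.3919) = -2.5951; [Fe²⁺] = 10^(-2.5951) ≈ 0.0025 M.

0.0025 M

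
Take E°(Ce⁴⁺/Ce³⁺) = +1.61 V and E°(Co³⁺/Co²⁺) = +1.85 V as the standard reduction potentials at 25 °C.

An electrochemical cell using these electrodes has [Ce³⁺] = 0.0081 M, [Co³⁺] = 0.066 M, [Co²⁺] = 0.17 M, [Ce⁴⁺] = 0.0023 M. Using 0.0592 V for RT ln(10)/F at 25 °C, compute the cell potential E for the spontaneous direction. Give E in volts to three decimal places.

Co³⁺/Co²⁺ is the cathode (higher E°), Ce⁴⁺/Ce³⁺ the anode: E°cell = +1.85 − (+1.61) = +0.24 V, n = 1.
Overall: Co³⁺(aq) + Ce³⁺(aq) → Co²⁺(aq) + Ce⁴⁺(aq)
Q = [Co²⁺]·[Ce⁴⁺] / ([Co³⁺]·[Ce³⁺]); log Q = -0.136.
E = E° − (0.0592/n) log Q = +0.24 − (0.0592/1)(-0.136) = +0.248 V.

+0.248 V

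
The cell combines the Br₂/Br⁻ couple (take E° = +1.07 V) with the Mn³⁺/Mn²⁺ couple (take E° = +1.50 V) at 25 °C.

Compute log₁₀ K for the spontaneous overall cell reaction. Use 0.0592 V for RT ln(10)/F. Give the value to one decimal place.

14.5

Cathode: Mn³⁺/Mn²⁺; anode: Br₂/Br⁻. E°cell = +0.43 V, n = 2.
log K = nE°cell / 0.0592 = (2)(+0.43) / 0.0592 = 14.5.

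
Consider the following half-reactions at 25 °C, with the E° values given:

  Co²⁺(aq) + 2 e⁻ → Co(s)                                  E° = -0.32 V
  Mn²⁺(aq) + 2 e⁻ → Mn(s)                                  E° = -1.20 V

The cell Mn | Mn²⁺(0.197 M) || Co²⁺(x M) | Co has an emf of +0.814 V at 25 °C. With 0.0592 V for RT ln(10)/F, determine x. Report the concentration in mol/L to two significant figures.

0.0012 M

Co²⁺/Co is the cathode, Mn²⁺/Mn the anode: E°cell = +0.88 V, n = 2.
Overall reaction: Co²⁺(aq) + Mn(s) → Co(s) + Mn²⁺(aq); Q = [Mn²⁺]^1/[Co²⁺]^1.
From E = E° − (0.0592/n) log Q: log Q = (E° − E)·n/0.0592 = (+0.88 − (+0.814))·2/0.0592 = 2.2297.
So 1·log[Co²⁺] = 1·log(0.197) − log Q = -0.7055 − (2.2297) = -2.9352; [Co²⁺] = 10^(-2.9352) ≈ 0.0012 M.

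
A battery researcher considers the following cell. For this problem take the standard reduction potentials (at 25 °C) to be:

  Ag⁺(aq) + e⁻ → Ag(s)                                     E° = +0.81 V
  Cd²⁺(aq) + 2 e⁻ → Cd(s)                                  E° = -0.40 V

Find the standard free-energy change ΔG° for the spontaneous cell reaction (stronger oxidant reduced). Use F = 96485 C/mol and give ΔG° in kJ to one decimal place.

Ag⁺/Ag (E° = +0.81 V) is the cathode; Cd²⁺/Cd (E° = -0.40 V) is the anode, so E°cell = +1.21 V.
Balancing electrons gives n = 2 (lcm of 1 and 2).
ΔG° = −nFE° = −(2)(96485)(+1.21) = -233,494 J = -233.5 kJ.

-233.5 kJ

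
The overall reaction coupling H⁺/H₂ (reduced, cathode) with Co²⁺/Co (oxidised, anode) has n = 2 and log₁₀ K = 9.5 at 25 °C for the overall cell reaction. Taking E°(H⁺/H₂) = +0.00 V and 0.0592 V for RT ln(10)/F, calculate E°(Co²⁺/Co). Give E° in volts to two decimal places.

E°cell = (0.0592/n)·log K = (0.0592/2)(9.5) = +0.281 V.
Since H⁺/H₂ is the cathode and Co²⁺/Co the anode, E°cell = E°(H⁺/H₂) − E°(Co²⁺/Co).
So E°(Co²⁺/Co) = E°(H⁺/H₂) − E°cell = (+0.00) − (+0.281) = -0.28 V.

-0.28 V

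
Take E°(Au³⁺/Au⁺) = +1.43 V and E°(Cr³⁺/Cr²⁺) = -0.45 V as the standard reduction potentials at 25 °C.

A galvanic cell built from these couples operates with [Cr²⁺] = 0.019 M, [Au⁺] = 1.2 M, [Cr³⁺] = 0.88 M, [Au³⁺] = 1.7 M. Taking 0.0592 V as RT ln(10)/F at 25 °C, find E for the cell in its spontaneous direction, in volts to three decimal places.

Au³⁺/Au⁺ is the cathode (higher E°), Cr³⁺/Cr²⁺ the anode: E°cell = +1.43 − (-0.45) = +1.88 V, n = 2.
Overall: Au³⁺(aq) + 2 Cr²⁺(aq) → Au⁺(aq) + 2 Cr³⁺(aq)
Q = [Au⁺]·[Cr³⁺]^2 / ([Au³⁺]·[Cr²⁺]^2); log Q = 3.180.
E = E° − (0.0592/n) log Q = +1.88 − (0.0592/2)(3.180) = +1.786 V.

+1.786 V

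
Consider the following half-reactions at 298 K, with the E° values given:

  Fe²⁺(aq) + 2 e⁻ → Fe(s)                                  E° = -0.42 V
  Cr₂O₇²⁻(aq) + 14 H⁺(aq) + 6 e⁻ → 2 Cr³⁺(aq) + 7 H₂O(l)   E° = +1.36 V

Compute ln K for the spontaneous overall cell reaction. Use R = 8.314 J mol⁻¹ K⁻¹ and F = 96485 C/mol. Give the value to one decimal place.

415.9

Cathode: Cr₂O₇²⁻/Cr³⁺; anode: Fe²⁺/Fe. E°cell = (+1.36) − (-0.42) = +1.78 V, with n = 6.
ΔG° = −nFE° = −RT ln K, so ln K = nFE°/(RT) = (6)(96485)(+1.78) / ((8.314)(298)) = 415.915.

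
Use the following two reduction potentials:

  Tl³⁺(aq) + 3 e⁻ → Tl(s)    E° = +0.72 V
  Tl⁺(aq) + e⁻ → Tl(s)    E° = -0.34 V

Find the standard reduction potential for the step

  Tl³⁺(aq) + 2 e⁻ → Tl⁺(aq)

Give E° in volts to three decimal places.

Sequential free energies add, so n₃E°₃ = n₁E°₁ + n₂E°₂.
With n₃ = 3, and the known step contributing 1×(-0.34) V, the unknown satisfies 2·E° = 3×(+0.72) − 1×(-0.34) = +2.500.
E° = +2.500 / 2 = +1.250 V.

+1.250 V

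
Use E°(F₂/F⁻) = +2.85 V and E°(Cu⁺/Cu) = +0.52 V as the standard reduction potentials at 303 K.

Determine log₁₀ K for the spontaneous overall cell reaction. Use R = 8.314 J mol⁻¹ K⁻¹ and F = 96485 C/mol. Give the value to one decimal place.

Cathode: F₂/F⁻; anode: Cu⁺/Cu. E°cell = (+2.85) − (+0.52) = +2.33 V, with n = 2.
ΔG° = −nFE° = −RT ln K, so ln K = nFE°/(RT) = (2)(96485)(+2.33) / ((8.314)(303)) = 178.481.
log₁₀ K = 178.481 / ln 10 = 77.5.

77.5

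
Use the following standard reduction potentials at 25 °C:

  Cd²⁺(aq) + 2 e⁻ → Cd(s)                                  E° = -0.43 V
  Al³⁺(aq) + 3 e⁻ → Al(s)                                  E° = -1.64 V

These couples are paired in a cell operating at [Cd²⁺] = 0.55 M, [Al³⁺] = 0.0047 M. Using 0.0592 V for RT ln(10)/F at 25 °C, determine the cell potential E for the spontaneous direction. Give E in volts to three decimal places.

Cd²⁺/Cd is the cathode (higher E°), Al³⁺/Al the anode: E°cell = -0.43 − (-1.64) = +1.21 V, n = 6.
Overall: 3 Cd²⁺(aq) + 2 Al(s) → 3 Cd(s) + 2 Al³⁺(aq)
Q = [Al³⁺]^2 / ([Cd²⁺]^3); log Q = -3.877.
E = E° − (0.0592/n) log Q = +1.21 − (0.0592/6)(-3.877) = +1.248 V.

+1.248 V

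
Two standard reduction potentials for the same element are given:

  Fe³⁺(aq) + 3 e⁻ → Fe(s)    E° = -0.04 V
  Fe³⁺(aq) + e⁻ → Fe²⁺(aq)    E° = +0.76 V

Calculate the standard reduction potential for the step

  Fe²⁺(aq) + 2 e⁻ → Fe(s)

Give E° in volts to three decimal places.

-0.440 V

Sequential free energies add, so n₃E°₃ = n₁E°₁ + n₂E°₂.
With n₃ = 3, and the known step contributing 1×(+0.76) V, the unknown satisfies 2·E° = 3×(-0.04) − 1×(+0.76) = -0.880.
E° = -0.880 / 2 = -0.440 V.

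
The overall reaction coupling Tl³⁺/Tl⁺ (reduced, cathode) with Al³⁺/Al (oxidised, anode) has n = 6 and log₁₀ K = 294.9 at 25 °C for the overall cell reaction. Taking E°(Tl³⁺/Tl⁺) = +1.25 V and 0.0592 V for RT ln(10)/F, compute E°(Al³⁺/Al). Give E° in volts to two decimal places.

-1.66 V

E°cell = (0.0592/n)·log K = (0.0592/6)(294.9) = +2.910 V.
Since Tl³⁺/Tl⁺ is the cathode and Al³⁺/Al the anode, E°cell = E°(Tl³⁺/Tl⁺) − E°(Al³⁺/Al).
So E°(Al³⁺/Al) = E°(Tl³⁺/Tl⁺) − E°cell = (+1.25) − (+2.910) = -1.66 V.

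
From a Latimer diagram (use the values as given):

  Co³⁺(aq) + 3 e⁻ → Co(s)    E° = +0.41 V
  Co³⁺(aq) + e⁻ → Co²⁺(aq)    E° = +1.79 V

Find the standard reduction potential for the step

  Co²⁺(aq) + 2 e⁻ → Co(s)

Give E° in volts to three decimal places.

Sequential free energies add, so n₃E°₃ = n₁E°₁ + n₂E°₂.
With n₃ = 3, and the known step contributing 1×(+1.79) V, the unknown satisfies 2·E° = 3×(+0.41) − 1×(+1.79) = -0.560.
E° = -0.560 / 2 = -0.280 V.

-0.280 V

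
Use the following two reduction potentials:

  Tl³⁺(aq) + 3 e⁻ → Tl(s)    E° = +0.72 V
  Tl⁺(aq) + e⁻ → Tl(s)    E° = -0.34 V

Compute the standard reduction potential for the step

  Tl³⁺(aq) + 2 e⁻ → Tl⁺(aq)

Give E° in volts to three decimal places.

+1.250 V

Sequential free energies add, so n₃E°₃ = n₁E°₁ + n₂E°₂.
With n₃ = 3, and the known step contributing 1×(-0.34) V, the unknown satisfies 2·E° = 3×(+0.72) − 1×(-0.34) = +2.500.
E° = +2.500 / 2 = +1.250 V.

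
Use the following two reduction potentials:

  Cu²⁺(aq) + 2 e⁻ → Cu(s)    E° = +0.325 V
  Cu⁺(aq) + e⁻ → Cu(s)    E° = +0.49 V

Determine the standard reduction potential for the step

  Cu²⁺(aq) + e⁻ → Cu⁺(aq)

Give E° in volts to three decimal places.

+0.160 V

Sequential free energies add, so n₃E°₃ = n₁E°₁ + n₂E°₂.
With n₃ = 2, and the known step contributing 1×(+0.49) V, the unknown satisfies 1·E° = 2×(+0.325) − 1×(+0.49) = +0.160.
E° = +0.160 / 1 = +0.160 V.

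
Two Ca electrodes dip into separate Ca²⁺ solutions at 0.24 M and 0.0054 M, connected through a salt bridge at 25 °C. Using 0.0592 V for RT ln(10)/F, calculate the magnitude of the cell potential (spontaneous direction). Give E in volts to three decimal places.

+0.049 V

For a concentration cell E°cell = 0. The 0.24 M side is the cathode (reduction is favoured where [Ca²⁺] is higher).
With n = 2, E = −(0.0592/2) log([Ca²⁺]ₐₙ/[Ca²⁺]꜀ₐₜ) = −(0.0592/2) log(0.0054/0.24) = −(0.0592/2)(-1.648) = +0.049 V.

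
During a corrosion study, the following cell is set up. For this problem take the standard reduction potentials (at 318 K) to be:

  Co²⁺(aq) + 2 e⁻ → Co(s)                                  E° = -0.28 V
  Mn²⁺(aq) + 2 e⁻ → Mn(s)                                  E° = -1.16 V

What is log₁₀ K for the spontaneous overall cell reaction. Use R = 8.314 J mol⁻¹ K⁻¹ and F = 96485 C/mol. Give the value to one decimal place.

27.9

Cathode: Co²⁺/Co; anode: Mn²⁺/Mn. E°cell = (-0.28) − (-1.16) = +0.88 V, with n = 2.
ΔG° = −nFE° = −RT ln K, so ln K = nFE°/(RT) = (2)(96485)(+0.88) / ((8.314)(318)) = 64.230.
log₁₀ K = 64.230 / ln 10 = 27.9.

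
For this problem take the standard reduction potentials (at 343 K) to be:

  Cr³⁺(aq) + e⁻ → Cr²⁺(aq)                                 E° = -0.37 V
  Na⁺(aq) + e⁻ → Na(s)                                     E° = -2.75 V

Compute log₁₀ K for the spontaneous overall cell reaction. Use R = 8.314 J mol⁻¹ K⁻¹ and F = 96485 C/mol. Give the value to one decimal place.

Cathode: Cr³⁺/Cr²⁺; anode: Na⁺/Na. E°cell = (-0.37) − (-2.75) = +2.38 V, with n = 1.
ΔG° = −nFE° = −RT ln K, so ln K = nFE°/(RT) = (1)(96485)(+2.38) / ((8.314)(343)) = 80.525.
log₁₀ K = 80.525 / ln 10 = 35.0.

35.0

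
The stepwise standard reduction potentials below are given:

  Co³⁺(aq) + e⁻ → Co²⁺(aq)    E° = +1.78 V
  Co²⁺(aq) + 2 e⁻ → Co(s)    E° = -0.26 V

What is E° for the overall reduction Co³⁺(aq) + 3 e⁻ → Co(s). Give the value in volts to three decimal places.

Since ΔG° = −nFE° is additive over sequential reductions, n₃E°₃ = n₁E°₁ + n₂E°₂.
E°₃ = (1×+1.78 + 2×-0.26) / 3 = (+1.260) / 3 = +0.420 V.
Simply averaging or adding the two E° values would be wrong; the electron-weighted sum is required.

+0.420 V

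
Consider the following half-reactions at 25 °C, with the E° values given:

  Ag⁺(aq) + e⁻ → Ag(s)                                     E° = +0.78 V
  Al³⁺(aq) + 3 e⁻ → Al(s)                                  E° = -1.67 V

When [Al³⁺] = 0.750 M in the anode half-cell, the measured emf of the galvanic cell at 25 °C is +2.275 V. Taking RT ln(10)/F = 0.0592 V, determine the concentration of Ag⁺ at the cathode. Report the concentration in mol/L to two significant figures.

0.0010 M

Ag⁺/Ag is the cathode, Al³⁺/Al the anode: E°cell = +2.45 V, n = 3.
Overall reaction: 3 Ag⁺(aq) + Al(s) → 3 Ag(s) + Al³⁺(aq); Q = [Al³⁺]^1/[Ag⁺]^3.
From E = E° − (0.0592/n) log Q: log Q = (E° − E)·n/0.0592 = (+2.45 − (+2.275))·3/0.0592 = 8.8682.
So 3·log[Ag⁺] = 1·log(0.75) − log Q = -0.1249 − (8.8682) = -8.9931; log[Ag⁺] = -8.9931 / 3 = -2.9977; [Ag⁺] = 10^(-2.9977) ≈ 0.0010 M.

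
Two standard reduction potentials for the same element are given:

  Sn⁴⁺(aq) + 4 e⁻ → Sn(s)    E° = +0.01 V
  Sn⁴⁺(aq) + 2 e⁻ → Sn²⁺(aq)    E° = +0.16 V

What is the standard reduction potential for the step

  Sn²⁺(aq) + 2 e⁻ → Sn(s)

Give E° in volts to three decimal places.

Sequential free energies add, so n₃E°₃ = n₁E°₁ + n₂E°₂.
With n₃ = 4, and the known step contributing 2×(+0.16) V, the unknown satisfies 2·E° = 4×(+0.01) − 2×(+0.16) = -0.280.
E° = -0.280 / 2 = -0.140 V.

-0.140 V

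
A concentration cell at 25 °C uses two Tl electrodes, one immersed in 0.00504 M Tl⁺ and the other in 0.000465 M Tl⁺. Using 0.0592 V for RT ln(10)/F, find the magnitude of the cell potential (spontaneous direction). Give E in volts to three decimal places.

+0.061 V

For a concentration cell E°cell = 0. The 0.00504 M side is the cathode (reduction is favoured where [Tl⁺] is higher).
With n = 1, E = −(0.0592/1) log([Tl⁺]ₐₙ/[Tl⁺]꜀ₐₜ) = −(0.0592/1) log(0.000465/0.00504) = −(0.0592/1)(-1.035) = +0.061 V.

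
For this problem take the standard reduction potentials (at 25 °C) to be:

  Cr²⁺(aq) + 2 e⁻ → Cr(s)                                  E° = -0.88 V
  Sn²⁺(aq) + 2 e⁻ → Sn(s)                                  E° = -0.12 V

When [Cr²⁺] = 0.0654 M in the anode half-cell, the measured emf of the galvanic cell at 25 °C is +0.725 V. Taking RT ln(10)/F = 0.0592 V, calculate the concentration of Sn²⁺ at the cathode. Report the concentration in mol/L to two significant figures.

Sn²⁺/Sn is the cathode, Cr²⁺/Cr the anode: E°cell = +0.76 V, n = 2.
Overall reaction: Sn²⁺(aq) + Cr(s) → Sn(s) + Cr²⁺(aq); Q = [Cr²⁺]^1/[Sn²⁺]^1.
From E = E° − (0.0592/n) log Q: log Q = (E° − E)·n/0.0592 = (+0.76 − (+0.725))·2/0.0592 = 1.1824.
So 1·log[Sn²⁺] = 1·log(0.0654) − log Q = -1.1844 − (1.1824) = -2.3668; [Sn²⁺] = 10^(-2.3668) ≈ 0.0043 M.

0.0043 M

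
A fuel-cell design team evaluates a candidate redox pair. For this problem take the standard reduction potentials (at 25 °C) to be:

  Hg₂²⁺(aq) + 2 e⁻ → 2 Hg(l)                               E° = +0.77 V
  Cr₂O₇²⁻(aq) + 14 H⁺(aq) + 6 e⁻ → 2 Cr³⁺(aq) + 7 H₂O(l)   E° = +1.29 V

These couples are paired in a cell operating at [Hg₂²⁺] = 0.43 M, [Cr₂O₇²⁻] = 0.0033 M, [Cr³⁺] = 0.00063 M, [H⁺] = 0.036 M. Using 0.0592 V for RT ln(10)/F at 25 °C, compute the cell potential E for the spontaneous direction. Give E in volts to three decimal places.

Cr₂O₇²⁻/Cr³⁺ is the cathode (higher E°), Hg₂²⁺/Hg the anode: E°cell = +1.29 − (+0.77) = +0.52 V, n = 6.
Overall: Cr₂O₇²⁻(aq) + 14 H⁺(aq) + 6 Hg(l) → 2 Cr³⁺(aq) + 7 H₂O(l) + 3 Hg₂²⁺(aq)
Q = [Cr³⁺]^2·[Hg₂²⁺]^3 / ([Cr₂O₇²⁻]·[H⁺]^14); log Q = 15.192.
E = E° − (0.0592/n) log Q = +0.52 − (0.0592/6)(15.192) = +0.370 V.

+0.370 V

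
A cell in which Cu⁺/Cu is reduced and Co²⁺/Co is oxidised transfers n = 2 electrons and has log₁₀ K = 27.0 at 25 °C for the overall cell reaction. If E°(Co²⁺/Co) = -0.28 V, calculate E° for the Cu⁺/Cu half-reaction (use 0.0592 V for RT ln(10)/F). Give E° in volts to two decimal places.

+0.52 V

E°cell = (0.0592/n)·log K = (0.0592/2)(27.0) = +0.799 V.
Since Cu⁺/Cu is the cathode and Co²⁺/Co the anode, E°cell = E°(Cu⁺/Cu) − E°(Co²⁺/Co).
So E°(Cu⁺/Cu) = E°cell + E°(Co²⁺/Co) = +0.799 + (-0.28) = +0.52 V.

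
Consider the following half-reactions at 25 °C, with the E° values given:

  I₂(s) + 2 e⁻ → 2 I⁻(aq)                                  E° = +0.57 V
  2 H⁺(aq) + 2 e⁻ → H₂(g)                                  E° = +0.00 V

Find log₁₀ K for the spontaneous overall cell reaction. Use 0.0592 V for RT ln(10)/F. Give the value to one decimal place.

19.3

Cathode: I₂/I⁻; anode: H⁺/H₂. E°cell = +0.57 V, n = 2.
log K = nE°cell / 0.0592 = (2)(+0.57) / 0.0592 = 19.3.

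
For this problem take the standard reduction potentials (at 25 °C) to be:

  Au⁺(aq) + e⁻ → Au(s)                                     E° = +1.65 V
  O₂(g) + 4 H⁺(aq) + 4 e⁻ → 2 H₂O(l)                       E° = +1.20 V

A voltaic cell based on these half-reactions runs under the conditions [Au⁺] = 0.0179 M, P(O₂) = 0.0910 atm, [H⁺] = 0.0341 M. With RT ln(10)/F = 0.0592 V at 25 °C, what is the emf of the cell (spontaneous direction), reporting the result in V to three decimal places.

Au⁺/Au is the cathode (higher E°), O₂/H₂O the anode: E°cell = +1.65 − (+1.20) = +0.45 V, n = 4.
Overall: 4 Au⁺(aq) + 2 H₂O(l) → 4 Au(s) + O₂(g) + 4 H⁺(aq)
Q = P(O₂)·[H⁺]^4 / ([Au⁺]^4); log Q = 0.079.
E = E° − (0.0592/n) log Q = +0.45 − (0.0592/4)(0.079) = +0.449 V.

+0.449 V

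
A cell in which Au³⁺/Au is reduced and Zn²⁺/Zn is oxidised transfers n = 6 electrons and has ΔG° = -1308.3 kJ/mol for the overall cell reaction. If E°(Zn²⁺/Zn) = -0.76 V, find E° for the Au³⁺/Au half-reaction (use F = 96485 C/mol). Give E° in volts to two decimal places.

E°cell = −ΔG°/(nF) = −(-1308.3×10³)/((6)(96485)) = +2.260 V.
Since Au³⁺/Au is the cathode and Zn²⁺/Zn the anode, E°cell = E°(Au³⁺/Au) − E°(Zn²⁺/Zn).
So E°(Au³⁺/Au) = E°cell + E°(Zn²⁺/Zn) = +2.260 + (-0.76) = +1.50 V.

+1.50 V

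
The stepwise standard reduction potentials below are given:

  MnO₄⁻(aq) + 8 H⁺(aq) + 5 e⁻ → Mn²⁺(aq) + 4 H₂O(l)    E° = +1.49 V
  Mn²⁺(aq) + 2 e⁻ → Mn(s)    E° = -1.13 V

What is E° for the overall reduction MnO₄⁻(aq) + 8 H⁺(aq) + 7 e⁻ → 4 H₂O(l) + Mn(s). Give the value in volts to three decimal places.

+0.741 V

Adding the free-energy changes (−nFE°) of the two steps gives −n₃FE°₃ = −n₁FE°₁ − n₂FE°₂.
E°₃ = (5×+1.49 + 2×-1.13) / 7 = (+5.190) / 7 = +0.741 V.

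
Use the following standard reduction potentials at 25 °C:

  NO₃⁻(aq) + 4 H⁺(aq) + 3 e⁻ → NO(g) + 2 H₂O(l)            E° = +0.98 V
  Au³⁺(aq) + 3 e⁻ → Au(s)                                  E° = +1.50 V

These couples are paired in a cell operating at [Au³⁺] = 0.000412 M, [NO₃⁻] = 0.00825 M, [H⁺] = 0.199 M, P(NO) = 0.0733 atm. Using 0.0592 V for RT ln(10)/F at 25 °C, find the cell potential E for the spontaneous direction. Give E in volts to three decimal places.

Au³⁺/Au is the cathode (higher E°), NO₃⁻/NO the anode: E°cell = +1.50 − (+0.98) = +0.52 V, n = 3.
Overall: Au³⁺(aq) + NO(g) + 2 H₂O(l) → Au(s) + NO₃⁻(aq) + 4 H⁺(aq)
Q = [NO₃⁻]·[H⁺]^4 / ([Au³⁺]·P(NO)); log Q = -0.368.
E = E° − (0.0592/n) log Q = +0.52 − (0.0592/3)(-0.368) = +0.527 V.

+0.527 V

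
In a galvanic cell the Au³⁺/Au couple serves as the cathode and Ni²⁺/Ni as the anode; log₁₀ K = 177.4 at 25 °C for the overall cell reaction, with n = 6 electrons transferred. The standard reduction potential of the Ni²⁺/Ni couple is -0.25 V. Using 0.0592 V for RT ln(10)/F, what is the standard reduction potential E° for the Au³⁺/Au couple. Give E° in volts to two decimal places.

E°cell = (0.0592/n)·log K = (0.0592/6)(177.4) = +1.750 V.
Since Au³⁺/Au is the cathode and Ni²⁺/Ni the anode, E°cell = E°(Au³⁺/Au) − E°(Ni²⁺/Ni).
So E°(Au³⁺/Au) = E°cell + E°(Ni²⁺/Ni) = +1.750 + (-0.25) = +1.50 V.

+1.50 V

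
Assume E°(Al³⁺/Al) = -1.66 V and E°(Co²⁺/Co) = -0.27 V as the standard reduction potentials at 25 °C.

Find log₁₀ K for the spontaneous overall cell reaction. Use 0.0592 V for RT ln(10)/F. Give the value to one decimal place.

140.9

Cathode: Co²⁺/Co; anode: Al³⁺/Al. E°cell = +1.39 V, n = 6.
log K = nE°cell / 0.0592 = (6)(+1.39) / 0.0592 = 140.9.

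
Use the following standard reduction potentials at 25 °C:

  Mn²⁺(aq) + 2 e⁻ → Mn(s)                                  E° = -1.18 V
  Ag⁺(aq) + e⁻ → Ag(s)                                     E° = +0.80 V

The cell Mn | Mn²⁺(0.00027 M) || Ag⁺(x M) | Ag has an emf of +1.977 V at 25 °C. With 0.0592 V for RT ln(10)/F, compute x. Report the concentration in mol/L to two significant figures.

0.015 M

Ag⁺/Ag is the cathode, Mn²⁺/Mn the anode: E°cell = +1.98 V, n = 2.
Overall reaction: 2 Ag⁺(aq) + Mn(s) → 2 Ag(s) + Mn²⁺(aq); Q = [Mn²⁺]^1/[Ag⁺]^2.
From E = E° − (0.0592/n) log Q: log Q = (E° − E)·n/0.0592 = (+1.98 − (+1.977))·2/0.0592 = 0.1014.
So 2·log[Ag⁺] = 1·log(0.00027) − log Q = -3.5686 − (0.1014) = -3.6700; log[Ag⁺] = -3.6700 / 2 = -1.8350; [Ag⁺] = 10^(-1.8350) ≈ 0.015 M.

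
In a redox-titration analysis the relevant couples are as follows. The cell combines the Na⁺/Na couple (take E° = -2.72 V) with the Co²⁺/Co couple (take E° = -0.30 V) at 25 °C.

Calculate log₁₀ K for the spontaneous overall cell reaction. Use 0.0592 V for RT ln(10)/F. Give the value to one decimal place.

81.8

Cathode: Co²⁺/Co; anode: Na⁺/Na. E°cell = +2.42 V, n = 2.
log K = nE°cell / 0.0592 = (2)(+2.42) / 0.0592 = 81.8.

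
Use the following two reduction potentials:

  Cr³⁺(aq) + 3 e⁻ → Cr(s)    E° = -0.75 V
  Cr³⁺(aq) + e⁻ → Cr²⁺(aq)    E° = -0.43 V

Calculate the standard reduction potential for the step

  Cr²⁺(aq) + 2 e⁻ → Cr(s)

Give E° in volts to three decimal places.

Sequential free energies add, so n₃E°₃ = n₁E°₁ + n₂E°₂.
With n₃ = 3, and the known step contributing 1×(-0.43) V, the unknown satisfies 2·E° = 3×(-0.75) − 1×(-0.43) = -1.820.
E° = -1.820 / 2 = -0.910 V.

-0.910 V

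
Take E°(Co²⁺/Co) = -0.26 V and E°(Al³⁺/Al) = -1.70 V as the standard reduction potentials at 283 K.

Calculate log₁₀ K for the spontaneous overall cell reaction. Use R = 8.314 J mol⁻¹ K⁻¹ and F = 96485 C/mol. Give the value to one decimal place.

Cathode: Co²⁺/Co; anode: Al³⁺/Al. E°cell = (-0.26) − (-1.70) = +1.44 V, with n = 6.
ΔG° = −nFE° = −RT ln K, so ln K = nFE°/(RT) = (6)(96485)(+1.44) / ((8.314)(283)) = 354.305.
log₁₀ K = 354.305 / ln 10 = 153.9.

153.9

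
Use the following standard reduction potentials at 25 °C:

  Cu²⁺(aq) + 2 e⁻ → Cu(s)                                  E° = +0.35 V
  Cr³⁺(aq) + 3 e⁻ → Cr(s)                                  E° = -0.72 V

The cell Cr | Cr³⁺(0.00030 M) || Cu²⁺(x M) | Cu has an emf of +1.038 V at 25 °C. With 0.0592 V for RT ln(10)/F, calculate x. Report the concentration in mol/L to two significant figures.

0.00037 M

Cu²⁺/Cu is the cathode, Cr³⁺/Cr the anode: E°cell = +1.07 V, n = 6.
Overall reaction: 3 Cu²⁺(aq) + 2 Cr(s) → 3 Cu(s) + 2 Cr³⁺(aq); Q = [Cr³⁺]^2/[Cu²⁺]^3.
From E = E° − (0.0592/n) log Q: log Q = (E° − E)·n/0.0592 = (+1.07 − (+1.038))·6/0.0592 = 3.2432.
So 3·log[Cu²⁺] = 2·log(0.0003) − log Q = -7.0458 − (3.2432) = -10.2890; log[Cu²⁺] = -10.2890 / 3 = -3.4297; [Cu²⁺] = 10^(-3.4297) ≈ 0.00037 M.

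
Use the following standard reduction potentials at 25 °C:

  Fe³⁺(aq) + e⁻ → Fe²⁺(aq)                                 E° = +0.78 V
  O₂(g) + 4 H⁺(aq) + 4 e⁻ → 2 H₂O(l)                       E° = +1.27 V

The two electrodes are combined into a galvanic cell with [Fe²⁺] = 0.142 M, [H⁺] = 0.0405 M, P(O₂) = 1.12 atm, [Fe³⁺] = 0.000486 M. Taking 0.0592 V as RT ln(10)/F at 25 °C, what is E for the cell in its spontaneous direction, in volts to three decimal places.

O₂/H₂O is the cathode (higher E°), Fe³⁺/Fe²⁺ the anode: E°cell = +1.27 − (+0.78) = +0.49 V, n = 4.
Overall: O₂(g) + 4 H⁺(aq) + 4 Fe²⁺(aq) → 2 H₂O(l) + 4 Fe³⁺(aq)
Q = [Fe³⁺]^4 / (P(O₂)·[H⁺]^4·[Fe²⁺]^4); log Q = -4.342.
E = E° − (0.0592/n) log Q = +0.49 − (0.0592/4)(-4.342) = +0.554 V.

+0.554 V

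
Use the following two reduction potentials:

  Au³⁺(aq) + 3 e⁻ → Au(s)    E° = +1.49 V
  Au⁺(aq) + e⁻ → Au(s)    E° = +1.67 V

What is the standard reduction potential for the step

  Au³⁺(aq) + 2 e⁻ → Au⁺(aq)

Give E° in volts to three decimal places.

+1.400 V

Sequential free energies add, so n₃E°₃ = n₁E°₁ + n₂E°₂.
With n₃ = 3, and the known step contributing 1×(+1.67) V, the unknown satisfies 2·E° = 3×(+1.49) − 1×(+1.67) = +2.800.
E° = +2.800 / 2 = +1.400 V.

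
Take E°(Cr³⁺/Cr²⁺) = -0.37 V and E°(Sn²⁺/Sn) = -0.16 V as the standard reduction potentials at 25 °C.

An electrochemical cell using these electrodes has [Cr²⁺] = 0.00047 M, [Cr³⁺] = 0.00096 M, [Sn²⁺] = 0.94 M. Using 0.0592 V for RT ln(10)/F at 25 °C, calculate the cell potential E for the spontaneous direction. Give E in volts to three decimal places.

+0.191 V

Sn²⁺/Sn is the cathode (higher E°), Cr³⁺/Cr²⁺ the anode: E°cell = -0.16 − (-0.37) = +0.21 V, n = 2.
Overall: Sn²⁺(aq) + 2 Cr²⁺(aq) → Sn(s) + 2 Cr³⁺(aq)
Q = [Cr³⁺]^2 / ([Sn²⁺]·[Cr²⁺]^2); log Q = 0.647.
E = E° − (0.0592/n) log Q = +0.21 − (0.0592/2)(0.647) = +0.191 V.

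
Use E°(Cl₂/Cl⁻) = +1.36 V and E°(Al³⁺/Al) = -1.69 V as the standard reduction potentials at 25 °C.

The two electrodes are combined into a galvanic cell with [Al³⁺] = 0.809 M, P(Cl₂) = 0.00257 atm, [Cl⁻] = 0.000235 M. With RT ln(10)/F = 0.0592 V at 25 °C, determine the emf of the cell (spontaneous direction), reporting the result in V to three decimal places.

Cl₂/Cl⁻ is the cathode (higher E°), Al³⁺/Al the anode: E°cell = +1.36 − (-1.69) = +3.05 V, n = 6.
Overall: 3 Cl₂(g) + 2 Al(s) → 6 Cl⁻(aq) + 2 Al³⁺(aq)
Q = [Cl⁻]^6·[Al³⁺]^2 / (P(Cl₂)^3); log Q = -14.187.
E = E° − (0.0592/n) log Q = +3.05 − (0.0592/6)(-14.187) = +3.190 V.

+3.190 V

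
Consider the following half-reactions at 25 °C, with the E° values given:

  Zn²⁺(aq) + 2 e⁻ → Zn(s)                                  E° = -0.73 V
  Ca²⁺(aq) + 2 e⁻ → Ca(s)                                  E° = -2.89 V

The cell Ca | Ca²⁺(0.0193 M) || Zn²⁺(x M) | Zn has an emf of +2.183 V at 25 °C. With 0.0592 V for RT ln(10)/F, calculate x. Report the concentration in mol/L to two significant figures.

0.12 M

Zn²⁺/Zn is the cathode, Ca²⁺/Ca the anode: E°cell = +2.16 V, n = 2.
Overall reaction: Zn²⁺(aq) + Ca(s) → Zn(s) + Ca²⁺(aq); Q = [Ca²⁺]^1/[Zn²⁺]^1.
From E = E° − (0.0592/n) log Q: log Q = (E° − E)·n/0.0592 = (+2.16 − (+2.183))·2/0.0592 = -0.7770.
So 1·log[Zn²⁺] = 1·log(0.0193) − log Q = -1.7144 − (-0.7770) = -0.9374; [Zn²⁺] = 10^(-0.9374) ≈ 0.12 M.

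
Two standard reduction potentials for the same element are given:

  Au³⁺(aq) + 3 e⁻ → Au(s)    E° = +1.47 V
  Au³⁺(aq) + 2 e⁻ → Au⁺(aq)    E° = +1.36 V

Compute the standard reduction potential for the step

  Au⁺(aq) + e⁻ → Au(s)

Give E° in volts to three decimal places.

+1.690 V

Sequential free energies add, so n₃E°₃ = n₁E°₁ + n₂E°₂.
With n₃ = 3, and the known step contributing 2×(+1.36) V, the unknown satisfies 1·E° = 3×(+1.47) − 2×(+1.36) = +1.690.
E° = +1.690 / 1 = +1.690 V.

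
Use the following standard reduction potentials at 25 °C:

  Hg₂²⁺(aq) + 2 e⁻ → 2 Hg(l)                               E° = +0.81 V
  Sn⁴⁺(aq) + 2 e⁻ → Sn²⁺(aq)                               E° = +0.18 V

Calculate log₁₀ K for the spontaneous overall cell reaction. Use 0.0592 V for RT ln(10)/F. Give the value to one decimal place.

21.3

Cathode: Hg₂²⁺/Hg; anode: Sn⁴⁺/Sn²⁺. E°cell = +0.63 V, n = 2.
log K = nE°cell / 0.0592 = (2)(+0.63) / 0.0592 = 21.3.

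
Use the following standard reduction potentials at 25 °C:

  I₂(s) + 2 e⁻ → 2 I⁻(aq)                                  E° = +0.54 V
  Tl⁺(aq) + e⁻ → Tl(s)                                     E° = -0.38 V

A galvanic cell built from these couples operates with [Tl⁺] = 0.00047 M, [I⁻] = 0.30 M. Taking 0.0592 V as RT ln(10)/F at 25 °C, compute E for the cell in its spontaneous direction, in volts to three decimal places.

I₂/I⁻ is the cathode (higher E°), Tl⁺/Tl the anode: E°cell = +0.54 − (-0.38) = +0.92 V, n = 2.
Overall: I₂(s) + 2 Tl(s) → 2 I⁻(aq) + 2 Tl⁺(aq)
Q = [I⁻]^2·[Tl⁺]^2; log Q = -7.702.
E = E° − (0.0592/n) log Q = +0.92 − (0.0592/2)(-7.702) = +1.148 V.

+1.148 V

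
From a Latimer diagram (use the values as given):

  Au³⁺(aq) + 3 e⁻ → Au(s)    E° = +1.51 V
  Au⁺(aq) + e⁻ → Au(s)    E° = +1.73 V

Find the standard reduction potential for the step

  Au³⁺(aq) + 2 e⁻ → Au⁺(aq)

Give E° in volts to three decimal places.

Sequential free energies add, so n₃E°₃ = n₁E°₁ + n₂E°₂.
With n₃ = 3, and the known step contributing 1×(+1.73) V, the unknown satisfies 2·E° = 3×(+1.51) − 1×(+1.73) = +2.800.
E° = +2.800 / 2 = +1.400 V.

+1.400 V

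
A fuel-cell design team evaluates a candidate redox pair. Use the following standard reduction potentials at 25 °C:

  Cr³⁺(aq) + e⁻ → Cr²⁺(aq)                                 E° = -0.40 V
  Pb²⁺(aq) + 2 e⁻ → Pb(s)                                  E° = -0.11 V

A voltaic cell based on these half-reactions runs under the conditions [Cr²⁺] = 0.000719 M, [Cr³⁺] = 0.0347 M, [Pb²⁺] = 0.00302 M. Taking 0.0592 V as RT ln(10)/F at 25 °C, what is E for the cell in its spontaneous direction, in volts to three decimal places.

Pb²⁺/Pb is the cathode (higher E°), Cr³⁺/Cr²⁺ the anode: E°cell = -0.11 − (-0.40) = +0.29 V, n = 2.
Overall: Pb²⁺(aq) + 2 Cr²⁺(aq) → Pb(s) + 2 Cr³⁺(aq)
Q = [Cr³⁺]^2 / ([Pb²⁺]·[Cr²⁺]^2); log Q = 5.887.
E = E° − (0.0592/n) log Q = +0.29 − (0.0592/2)(5.887) = +0.116 V.

+0.116 V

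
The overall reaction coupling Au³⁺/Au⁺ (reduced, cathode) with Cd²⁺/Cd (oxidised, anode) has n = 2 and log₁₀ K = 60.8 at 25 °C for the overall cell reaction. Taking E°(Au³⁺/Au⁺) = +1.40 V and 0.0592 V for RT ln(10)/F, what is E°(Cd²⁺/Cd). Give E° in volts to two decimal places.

-0.40 V

E°cell = (0.0592/n)·log K = (0.0592/2)(60.8) = +1.800 V.
Since Au³⁺/Au⁺ is the cathode and Cd²⁺/Cd the anode, E°cell = E°(Au³⁺/Au⁺) − E°(Cd²⁺/Cd).
So E°(Cd²⁺/Cd) = E°(Au³⁺/Au⁺) − E°cell = (+1.40) − (+1.800) = -0.40 V.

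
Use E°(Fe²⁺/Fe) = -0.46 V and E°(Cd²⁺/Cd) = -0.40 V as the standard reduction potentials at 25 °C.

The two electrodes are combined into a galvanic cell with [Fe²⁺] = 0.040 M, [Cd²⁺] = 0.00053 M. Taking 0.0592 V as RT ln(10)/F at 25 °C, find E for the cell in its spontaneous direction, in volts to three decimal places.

+0.004 V

Cd²⁺/Cd is the cathode (higher E°), Fe²⁺/Fe the anode: E°cell = -0.40 − (-0.46) = +0.06 V, n = 2.
Overall: Cd²⁺(aq) + Fe(s) → Cd(s) + Fe²⁺(aq)
Q = [Fe²⁺] / ([Cd²⁺]); log Q = 1.878.
E = E° − (0.0592/n) log Q = +0.06 − (0.0592/2)(1.878) = +0.004 V.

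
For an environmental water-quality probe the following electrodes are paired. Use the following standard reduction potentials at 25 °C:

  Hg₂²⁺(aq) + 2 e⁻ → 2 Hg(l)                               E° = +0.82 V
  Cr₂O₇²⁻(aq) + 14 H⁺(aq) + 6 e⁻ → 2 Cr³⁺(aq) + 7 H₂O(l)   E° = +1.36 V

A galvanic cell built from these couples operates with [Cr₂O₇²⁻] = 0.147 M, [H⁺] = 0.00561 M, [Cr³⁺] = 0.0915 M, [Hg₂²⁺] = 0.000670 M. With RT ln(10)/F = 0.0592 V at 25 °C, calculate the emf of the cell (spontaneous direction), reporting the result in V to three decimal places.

Cr₂O₇²⁻/Cr³⁺ is the cathode (higher E°), Hg₂²⁺/Hg the anode: E°cell = +1.36 − (+0.82) = +0.54 V, n = 6.
Overall: Cr₂O₇²⁻(aq) + 14 H⁺(aq) + 6 Hg(l) → 2 Cr³⁺(aq) + 7 H₂O(l) + 3 Hg₂²⁺(aq)
Q = [Cr³⁺]^2·[Hg₂²⁺]^3 / ([Cr₂O₇²⁻]·[H⁺]^14); log Q = 20.748.
E = E° − (0.0592/n) log Q = +0.54 − (0.0592/6)(20.748) = +0.335 V.

+0.335 V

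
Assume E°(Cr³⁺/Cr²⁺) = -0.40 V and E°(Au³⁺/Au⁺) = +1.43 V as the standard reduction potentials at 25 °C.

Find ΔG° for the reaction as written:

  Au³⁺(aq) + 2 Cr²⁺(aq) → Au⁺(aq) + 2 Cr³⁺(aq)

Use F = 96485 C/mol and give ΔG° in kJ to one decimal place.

As written, Au³⁺/Au⁺ is reduced (cathode) and Cr³⁺/Cr²⁺ is oxidised (anode), so E°cell = (+1.43) − (-0.40) = +1.83 V.
Balancing electrons gives n = 2.
ΔG° = −nFE° = −(2)(96485)(+1.83) = -353,135 J = -353.1 kJ.

-353.1 kJ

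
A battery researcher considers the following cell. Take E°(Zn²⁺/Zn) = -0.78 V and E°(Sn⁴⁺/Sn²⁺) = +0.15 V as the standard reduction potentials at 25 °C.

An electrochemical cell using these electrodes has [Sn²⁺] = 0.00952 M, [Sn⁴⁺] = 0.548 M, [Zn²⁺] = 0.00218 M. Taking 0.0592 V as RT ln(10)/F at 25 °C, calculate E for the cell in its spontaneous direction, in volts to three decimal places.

+1.061 V

Sn⁴⁺/Sn²⁺ is the cathode (higher E°), Zn²⁺/Zn the anode: E°cell = +0.15 − (-0.78) = +0.93 V, n = 2.
Overall: Sn⁴⁺(aq) + Zn(s) → Sn²⁺(aq) + Zn²⁺(aq)
Q = [Sn²⁺]·[Zn²⁺] / ([Sn⁴⁺]); log Q = -4.422.
E = E° − (0.0592/n) log Q = +0.93 − (0.0592/2)(-4.422) = +1.061 V.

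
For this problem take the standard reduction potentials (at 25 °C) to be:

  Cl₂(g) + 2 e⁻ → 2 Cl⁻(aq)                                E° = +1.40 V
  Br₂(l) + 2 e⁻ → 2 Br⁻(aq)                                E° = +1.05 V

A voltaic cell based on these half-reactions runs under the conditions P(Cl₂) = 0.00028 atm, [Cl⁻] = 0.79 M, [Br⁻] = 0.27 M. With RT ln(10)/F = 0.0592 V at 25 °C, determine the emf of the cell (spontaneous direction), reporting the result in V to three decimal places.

Cl₂/Cl⁻ is the cathode (higher E°), Br₂/Br⁻ the anode: E°cell = +1.40 − (+1.05) = +0.35 V, n = 2.
Overall: Cl₂(g) + 2 Br⁻(aq) → 2 Cl⁻(aq) + Br₂(l)
Q = [Cl⁻]^2 / (P(Cl₂)·[Br⁻]^2); log Q = 4.485.
E = E° − (0.0592/n) log Q = +0.35 − (0.0592/2)(4.485) = +0.217 V.

+0.217 V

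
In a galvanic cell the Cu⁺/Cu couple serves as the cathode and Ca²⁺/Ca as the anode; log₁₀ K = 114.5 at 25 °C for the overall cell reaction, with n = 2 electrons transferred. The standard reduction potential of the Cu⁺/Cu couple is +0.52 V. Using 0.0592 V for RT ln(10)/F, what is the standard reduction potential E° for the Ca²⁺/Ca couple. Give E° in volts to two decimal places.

E°cell = (0.0592/n)·log K = (0.0592/2)(114.5) = +3.389 V.
Since Cu⁺/Cu is the cathode and Ca²⁺/Ca the anode, E°cell = E°(Cu⁺/Cu) − E°(Ca²⁺/Ca).
So E°(Ca²⁺/Ca) = E°(Cu⁺/Cu) − E°cell = (+0.52) − (+3.389) = -2.87 V.

-2.87 V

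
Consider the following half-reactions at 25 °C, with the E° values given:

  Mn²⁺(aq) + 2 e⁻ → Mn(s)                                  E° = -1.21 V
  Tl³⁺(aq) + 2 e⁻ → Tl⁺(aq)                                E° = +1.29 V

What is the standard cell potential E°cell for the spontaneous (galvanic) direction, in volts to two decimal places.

The Tl³⁺/Tl⁺ couple has the higher reduction potential, so it is the cathode; Mn²⁺/Mn is oxidised at the anode.
E°cell = E°(cathode) − E°(anode) = (+1.29) − (-1.21) = +2.50 V.

+2.50 V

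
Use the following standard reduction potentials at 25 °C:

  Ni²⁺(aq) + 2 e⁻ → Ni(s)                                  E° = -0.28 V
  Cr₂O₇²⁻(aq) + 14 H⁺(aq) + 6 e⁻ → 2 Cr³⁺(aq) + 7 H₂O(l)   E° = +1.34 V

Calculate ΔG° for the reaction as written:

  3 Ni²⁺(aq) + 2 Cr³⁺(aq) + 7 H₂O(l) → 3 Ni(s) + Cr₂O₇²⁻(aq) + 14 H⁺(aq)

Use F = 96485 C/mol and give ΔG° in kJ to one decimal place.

+937.8 kJ

As written, Ni²⁺/Ni is reduced (cathode) and Cr₂O₇²⁻/Cr³⁺ is oxidised (anode), so E°cell = (-0.28) − (+1.34) = -1.62 V.
Balancing electrons gives n = 6.
ΔG° = −nFE° = −(6)(96485)(-1.62) = 937,834 J = +937.8 kJ.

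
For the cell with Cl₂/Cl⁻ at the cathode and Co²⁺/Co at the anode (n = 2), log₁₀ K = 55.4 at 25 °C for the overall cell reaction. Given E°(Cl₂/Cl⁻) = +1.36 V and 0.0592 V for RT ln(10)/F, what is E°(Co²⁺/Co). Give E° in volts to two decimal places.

E°cell = (0.0592/n)·log K = (0.0592/2)(55.4) = +1.640 V.
Since Cl₂/Cl⁻ is the cathode and Co²⁺/Co the anode, E°cell = E°(Cl₂/Cl⁻) − E°(Co²⁺/Co).
So E°(Co²⁺/Co) = E°(Cl₂/Cl⁻) − E°cell = (+1.36) − (+1.640) = -0.28 V.

-0.28 V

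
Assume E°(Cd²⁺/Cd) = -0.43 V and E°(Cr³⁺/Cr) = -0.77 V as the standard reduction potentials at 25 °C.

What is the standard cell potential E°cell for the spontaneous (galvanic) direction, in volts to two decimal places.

+0.34 V

The Cd²⁺/Cd couple has the higher reduction potential, so it is the cathode; Cr³⁺/Cr is oxidised at the anode.
E°cell = E°(cathode) − E°(anode) = (-0.43) − (-0.77) = +0.34 V.
Since E°cell > 0, the reaction is spontaneous under standard conditions.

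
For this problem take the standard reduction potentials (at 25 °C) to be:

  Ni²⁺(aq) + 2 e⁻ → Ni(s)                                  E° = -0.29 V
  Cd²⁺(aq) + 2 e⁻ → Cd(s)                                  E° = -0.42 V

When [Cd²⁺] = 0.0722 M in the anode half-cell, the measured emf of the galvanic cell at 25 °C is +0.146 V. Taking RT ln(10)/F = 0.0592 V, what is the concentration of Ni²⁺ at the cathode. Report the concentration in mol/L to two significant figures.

0.25 M

Ni²⁺/Ni is the cathode, Cd²⁺/Cd the anode: E°cell = +0.13 V, n = 2.
Overall reaction: Ni²⁺(aq) + Cd(s) → Ni(s) + Cd²⁺(aq); Q = [Cd²⁺]^1/[Ni²⁺]^1.
From E = E° − (0.0592/n) log Q: log Q = (E° − E)·n/0.0592 = (+0.13 − (+0.146))·2/0.0592 = -0.5405.
So 1·log[Ni²⁺] = 1·log(0.0722) − log Q = -1.1415 − (-0.5405) = -0.6010; [Ni²⁺] = 10^(-0.6010) ≈ 0.25 M.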